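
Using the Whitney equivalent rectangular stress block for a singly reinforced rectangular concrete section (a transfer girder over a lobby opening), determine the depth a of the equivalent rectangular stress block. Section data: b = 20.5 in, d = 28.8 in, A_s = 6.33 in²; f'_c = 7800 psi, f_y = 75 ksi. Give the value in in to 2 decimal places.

a ≈ 3.49 in

T = A_s f_y = 6.33 × 75 = 474.75 kips.
a = T/(0.85 f'_c b) = 474.75/(0.85 × 7.8 × 20.5) = 3.49 in.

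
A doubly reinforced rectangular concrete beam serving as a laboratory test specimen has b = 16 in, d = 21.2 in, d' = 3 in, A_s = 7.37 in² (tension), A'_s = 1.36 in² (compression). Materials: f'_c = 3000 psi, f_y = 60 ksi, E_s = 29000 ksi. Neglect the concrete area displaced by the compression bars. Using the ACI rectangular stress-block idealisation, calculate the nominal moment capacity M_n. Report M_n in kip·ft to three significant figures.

Assume both steels yield.
a = (A_s − A'_s) f_y/(0.85 f'_c b) = (7.37 − 1.36) × 60/(0.85 × 3 × 16) = 8.838 in.
c = a/β₁ = 8.838/0.85 = 10.398 in; ε'_s = 0.003(c − d')/c = 0.0021 ≥ ε_y = 0.0021, so the compression steel yields.
M_n = (A_s − A'_s) f_y (d − a/2) + A'_s f_y (d − d') = 360.6 × (21.2 − 4.419) + 81.6 × (21.2 − 3) = 6051.2 + 1485.1 = 7536.3 kip·in = 7536.3/12 = 628.03 kip·ft.

M_n ≈ 628 kip·ft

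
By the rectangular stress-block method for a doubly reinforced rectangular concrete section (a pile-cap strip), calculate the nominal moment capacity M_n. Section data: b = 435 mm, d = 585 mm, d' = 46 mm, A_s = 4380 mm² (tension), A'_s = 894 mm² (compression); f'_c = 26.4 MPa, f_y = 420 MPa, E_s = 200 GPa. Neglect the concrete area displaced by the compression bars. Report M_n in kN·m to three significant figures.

M_n ≈ 949 kN·m

Assume both tension and compression steel yield.
Net tension couple steel: A_s − A'_s = 3486 mm².
a = (A_s − A'_s) f_y / (0.85 f'_c b) = 1464120/(0.85 × 26.4 × 435) = 149.99 mm.
c = a/β₁ = 149.99/0.85 = 176.46 mm; ε'_s = 0.003(c − d')/c = 0.0022 ≥ f_y/E_s = 0.0021, so compression steel does yield.
M_n = (A_s − A'_s) f_y (d − a/2) + A'_s f_y (d − d') = [1464120 × (585 − 74.995) + 375480 × (585 − 46)] × 10⁻⁶ = 746.71 + 202.38 = 949.09 kN·m.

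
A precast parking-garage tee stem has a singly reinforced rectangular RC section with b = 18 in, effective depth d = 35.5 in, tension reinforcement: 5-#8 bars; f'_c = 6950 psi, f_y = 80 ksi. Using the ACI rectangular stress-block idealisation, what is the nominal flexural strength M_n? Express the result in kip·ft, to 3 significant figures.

A_s = 5 × 0.79 = 3.95 in².
T = A_s f_y = 3.95 × 80 = 316 kips.
a = T/(0.85 f'_c b) = 316/(0.85 × 6.95 × 18) = 2.972 in.
M_n = T(d − a/2) = 316 × (35.5 − 1.486) = 10748.4 kip·in = 10748.4/12 = 895.70 kip·ft.

M_n ≈ 896 kip·ft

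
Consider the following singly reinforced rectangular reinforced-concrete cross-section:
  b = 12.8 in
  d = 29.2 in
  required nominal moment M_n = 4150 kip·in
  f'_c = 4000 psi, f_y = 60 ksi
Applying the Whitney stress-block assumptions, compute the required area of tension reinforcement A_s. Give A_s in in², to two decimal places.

From M_n = 0.85 f'_c a b (d − a/2):
a = d − √(d² − 2M_n/(0.85 f'_c b)) = 29.2 − √(29.2² − 2 × 4150/(0.85 × 4 × 12.8)) = 3.472 in.
A_s = 0.85 f'_c a b / f_y = 0.85 × 4 × 3.472 × 12.8 / 60 = 2.518 in².

A_s ≈ 2.52 in²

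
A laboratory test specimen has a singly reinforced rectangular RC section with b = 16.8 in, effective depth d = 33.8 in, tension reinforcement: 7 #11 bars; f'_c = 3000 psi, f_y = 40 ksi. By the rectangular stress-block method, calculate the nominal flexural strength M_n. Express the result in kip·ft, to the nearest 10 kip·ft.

A_s = 7 × 1.56 = 10.92 in².
T = A_s f_y = 10.92 × 40 = 436.8 kips.
a = T/(0.85 f'_c b) = 436.8/(0.85 × 3 × 16.8) = 10.196 in.
M_n = T(d − a/2) = 436.8 × (33.8 − 5.098) = 12537.0 kip·in = 12537.0/12 = 1044.75 kip·ft.

M_n ≈ 1040 kip·ft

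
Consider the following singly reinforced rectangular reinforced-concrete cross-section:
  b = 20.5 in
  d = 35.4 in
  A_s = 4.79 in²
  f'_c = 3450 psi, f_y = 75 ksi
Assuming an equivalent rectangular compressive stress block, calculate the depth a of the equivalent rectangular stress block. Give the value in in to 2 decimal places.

T = A_s f_y = 4.79 × 75 = 359.25 kips.
a = T/(0.85 f'_c b) = 359.25/(0.85 × 3.45 × 20.5) = 5.98 in.

a ≈ 5.98 in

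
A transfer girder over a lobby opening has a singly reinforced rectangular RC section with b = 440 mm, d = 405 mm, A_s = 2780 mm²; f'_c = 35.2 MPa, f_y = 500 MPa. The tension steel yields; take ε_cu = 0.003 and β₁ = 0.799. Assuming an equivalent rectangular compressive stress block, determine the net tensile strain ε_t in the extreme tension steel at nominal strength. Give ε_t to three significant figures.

ε_t ≈ 0.00619

a = A_s f_y/(0.85 f'_c b) = 105.58 mm.
β₁ = 0.799, so c = a/β₁ = 105.58/0.799 = 132.14 mm.
From the linear strain diagram with ε_cu = 0.003: ε_t = 0.003 (d − c)/c = 0.003 × (405 − 132.14)/132.14 = 0.00619.
Since ε_t ≥ 0.005, the section is tension-controlled.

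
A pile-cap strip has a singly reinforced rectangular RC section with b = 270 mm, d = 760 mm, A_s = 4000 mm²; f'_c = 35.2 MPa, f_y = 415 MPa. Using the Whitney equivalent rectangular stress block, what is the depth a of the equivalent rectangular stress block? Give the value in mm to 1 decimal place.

a ≈ 205.5 mm

T = A_s f_y = 4000 × 415 = 1660000 N = 1660 kN.
Setting C = 0.85 f'_c a b equal to T: a = 1660000/(0.85 × 35.2 × 270) = 205.5 mm.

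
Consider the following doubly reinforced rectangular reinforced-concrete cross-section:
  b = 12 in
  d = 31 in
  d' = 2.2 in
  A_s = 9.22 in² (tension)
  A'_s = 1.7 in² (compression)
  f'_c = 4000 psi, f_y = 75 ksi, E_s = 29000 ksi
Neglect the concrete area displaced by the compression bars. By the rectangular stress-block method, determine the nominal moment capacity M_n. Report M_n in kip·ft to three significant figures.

M_n ≈ 1440 kip·ft

Assume both steels yield.
a = (A_s − A'_s) f_y/(0.85 f'_c b) = (9.22 − 1.7) × 75/(0.85 × 4 × 12) = 13.824 in.
c = a/β₁ = 13.824/0.85 = 16.264 in; ε'_s = 0.003(c − d')/c = 0.0026 ≥ ε_y = 0.0026, so the compression steel yields.
M_n = (A_s − A'_s) f_y (d − a/2) + A'_s f_y (d − d') = 564 × (31 − 6.912) + 127.5 × (31 − 2.2) = 13585.6 + 3672.0 = 17257.6 kip·in = 17257.6/12 = 1438.13 kip·ft.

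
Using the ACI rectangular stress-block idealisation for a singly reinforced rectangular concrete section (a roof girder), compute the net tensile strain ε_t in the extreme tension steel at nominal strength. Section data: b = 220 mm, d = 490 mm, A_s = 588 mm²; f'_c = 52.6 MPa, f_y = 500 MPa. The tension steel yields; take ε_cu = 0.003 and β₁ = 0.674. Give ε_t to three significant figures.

ε_t ≈ 0.0301

a = A_s f_y/(0.85 f'_c b) = 29.89 mm.
β₁ = 0.674, so c = a/β₁ = 29.89/0.674 = 44.35 mm.
From the linear strain diagram with ε_cu = 0.003: ε_t = 0.003 (d − c)/c = 0.003 × (490 − 44.35)/44.35 = 0.0301.
Since ε_t ≥ 0.005, the section is tension-controlled.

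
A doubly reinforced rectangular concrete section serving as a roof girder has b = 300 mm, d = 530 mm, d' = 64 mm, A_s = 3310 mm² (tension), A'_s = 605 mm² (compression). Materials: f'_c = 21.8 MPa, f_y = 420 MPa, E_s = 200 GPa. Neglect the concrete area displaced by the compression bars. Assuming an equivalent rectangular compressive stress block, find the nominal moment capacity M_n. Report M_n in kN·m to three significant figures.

Assume both tension and compression steel yield.
Net tension couple steel: A_s − A'_s = 2705 mm².
a = (A_s − A'_s) f_y / (0.85 f'_c b) = 1136100/(0.85 × 21.8 × 300) = 204.37 mm.
c = a/β₁ = 204.37/0.85 = 240.44 mm; ε'_s = 0.003(c − d')/c = 0.0022 ≥ f_y/E_s = 0.0021, so compression steel does yield.
M_n = (A_s − A'_s) f_y (d − a/2) + A'_s f_y (d − d') = [1136100 × (530 − 102.185) + 254100 × (530 − 64)] × 10⁻⁶ = 486.04 + 118.41 = 604.45 kN·m.

M_n ≈ 604 kN·m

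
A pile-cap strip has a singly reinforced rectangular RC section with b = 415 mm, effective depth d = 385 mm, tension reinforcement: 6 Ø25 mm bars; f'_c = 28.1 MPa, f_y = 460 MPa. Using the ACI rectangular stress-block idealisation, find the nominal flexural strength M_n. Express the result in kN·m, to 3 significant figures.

A_s = 6 × 491 = 2946 mm².
T = A_s f_y = 2946 × 460 = 1355160 N = 1355.16 kN.
From C = T: a = T/(0.85 f'_c b) = 1355160/(0.85 × 28.1 × 415) = 136.72 mm.
M_n = T(d − a/2) = 1355.16 kN × (385 − 68.36) mm = 429.10 kN·m.

M_n ≈ 429 kN·m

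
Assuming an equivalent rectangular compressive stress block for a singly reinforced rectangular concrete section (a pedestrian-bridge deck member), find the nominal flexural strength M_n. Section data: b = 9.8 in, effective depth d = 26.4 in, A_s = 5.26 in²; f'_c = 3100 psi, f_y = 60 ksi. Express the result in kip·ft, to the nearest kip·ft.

M_n ≈ 534 kip·ft

T = A_s f_y = 5.26 × 60 = 315.6 kips.
a = T/(0.85 f'_c b) = 315.6/(0.85 × 3.1 × 9.8) = 12.222 in.
M_n = T(d − a/2) = 315.6 × (26.4 − 6.111) = 6403.2 kip·in = 6403.2/12 = 533.60 kip·ft.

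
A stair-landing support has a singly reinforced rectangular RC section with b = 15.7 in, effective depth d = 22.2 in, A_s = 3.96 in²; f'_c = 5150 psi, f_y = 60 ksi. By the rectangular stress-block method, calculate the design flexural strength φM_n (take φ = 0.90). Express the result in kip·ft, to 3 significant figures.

φM_n ≈ 365 kip·ft

T = A_s f_y = 3.96 × 60 = 237.6 kips.
a = T/(0.85 f'_c b) = 237.6/(0.85 × 5.15 × 15.7) = 3.457 in.
M_n = T(d − a/2) = 237.6 × (22.2 − 1.7285) = 4864.0 kip·in = 4864.0/12 = 405.33 kip·ft.
φM_n = 0.90 × 405.33 = 364.80 kip·ft.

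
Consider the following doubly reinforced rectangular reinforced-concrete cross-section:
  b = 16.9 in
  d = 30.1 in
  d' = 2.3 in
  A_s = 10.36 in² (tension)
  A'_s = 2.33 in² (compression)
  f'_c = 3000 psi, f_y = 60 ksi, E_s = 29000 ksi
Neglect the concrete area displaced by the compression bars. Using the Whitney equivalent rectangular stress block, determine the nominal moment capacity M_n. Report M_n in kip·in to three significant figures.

M_n ≈ 15700 kip·in

Assume both steels yield.
a = (A_s − A'_s) f_y/(0.85 f'_c b) = (10.36 − 2.33) × 60/(0.85 × 3 × 16.9) = 11.180 in.
c = a/β₁ = 11.180/0.85 = 13.153 in; ε'_s = 0.003(c − d')/c = 0.0025 ≥ ε_y = 0.0021, so the compression steel yields.
M_n = (A_s − A'_s) f_y (d − a/2) + A'_s f_y (d − d') = 481.8 × (30.1 − 5.59) + 139.8 × (30.1 − 2.3) = 11808.9 + 3886.4 = 15695.3 kip·in.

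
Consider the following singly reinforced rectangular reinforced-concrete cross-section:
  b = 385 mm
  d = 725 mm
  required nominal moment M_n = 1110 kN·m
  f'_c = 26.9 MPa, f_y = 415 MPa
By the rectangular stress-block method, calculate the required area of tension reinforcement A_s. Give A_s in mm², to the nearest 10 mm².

With M_n = 0.85 f'_c a b (d − a/2), solve the quadratic for a:
a = d − √(d² − 2M_n/(0.85 f'_c b)) = 725 − √(725² − 2 × 1110×10⁶/(0.85 × 26.9 × 385)) = 202.09 mm.
A_s = 0.85 f'_c a b / f_y = 0.85 × 26.9 × 202.09 × 385 / 415 = 4286.8 mm².

A_s ≈ 4290 mm²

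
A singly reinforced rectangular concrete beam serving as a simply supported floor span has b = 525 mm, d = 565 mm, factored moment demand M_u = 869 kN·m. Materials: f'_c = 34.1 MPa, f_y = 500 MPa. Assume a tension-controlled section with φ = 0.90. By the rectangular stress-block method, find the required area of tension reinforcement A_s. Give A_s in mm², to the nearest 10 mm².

M_n = M_u/φ = 869/0.90 = 965.556 kN·m.
With M_n = 0.85 f'_c a b (d − a/2), solve the quadratic for a:
a = d − √(d² − 2M_n/(0.85 f'_c b)) = 565 − √(565² − 2 × 965.556×10⁶/(0.85 × 34.1 × 525)) = 126.46 mm.
A_s = 0.85 f'_c a b / f_y = 0.85 × 34.1 × 126.46 × 525 / 500 = 3848.7 mm².

A_s ≈ 3850 mm²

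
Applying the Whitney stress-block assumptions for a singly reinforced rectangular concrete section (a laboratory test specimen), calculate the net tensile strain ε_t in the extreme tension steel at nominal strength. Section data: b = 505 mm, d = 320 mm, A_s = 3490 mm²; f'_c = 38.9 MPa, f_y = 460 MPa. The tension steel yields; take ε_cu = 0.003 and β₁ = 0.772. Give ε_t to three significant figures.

ε_t ≈ 0.00471

a = A_s f_y/(0.85 f'_c b) = 96.14 mm.
β₁ = 0.772, so c = a/β₁ = 96.14/0.772 = 124.53 mm.
From the linear strain diagram with ε_cu = 0.003: ε_t = 0.003 (d − c)/c = 0.003 × (320 − 124.53)/124.53 = 0.00471.
ε_t is between 0.004 and 0.005 — transition zone.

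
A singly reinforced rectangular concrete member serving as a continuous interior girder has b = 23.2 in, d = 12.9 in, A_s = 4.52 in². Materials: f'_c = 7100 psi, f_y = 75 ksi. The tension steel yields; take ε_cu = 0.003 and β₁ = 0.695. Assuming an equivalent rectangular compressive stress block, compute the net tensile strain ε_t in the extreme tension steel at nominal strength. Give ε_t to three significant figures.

ε_t ≈ 0.00811

a = A_s f_y/(0.85 f'_c b) = 2.421 in.
β₁ = 0.695, so c = a/β₁ = 2.421/0.695 = 3.483 in.
From the linear strain diagram with ε_cu = 0.003: ε_t = 0.003 (d − c)/c = 0.003 × (12.9 − 3.483)/3.483 = 0.00811.
Since ε_t ≥ 0.005, the section is tension-controlled.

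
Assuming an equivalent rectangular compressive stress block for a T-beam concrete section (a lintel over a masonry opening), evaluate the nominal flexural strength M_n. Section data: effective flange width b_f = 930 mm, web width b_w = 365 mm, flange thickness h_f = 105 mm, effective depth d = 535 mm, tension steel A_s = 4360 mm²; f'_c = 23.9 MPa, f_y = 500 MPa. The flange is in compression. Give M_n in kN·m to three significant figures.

Tension: T = A_s f_y = 4360 × 500 = 2180000 N.
Try a within the flange: a = T/(0.85 f'_c b_f) = 2180000/(0.85 × 23.9 × 930) = 115.39 mm.
a = 115.39 > h_f = 105 mm: the block extends into the web. Split into flange-overhang and web parts.
C_f = 0.85 f'_c (b_f − b_w) h_f = 0.85 × 23.9 × (930 − 365) × 105 = 1205187 N.
Remaining web compression depth: a_w = (T − C_f)/(0.85 f'_c b_w) = (2180000 − 1205187)/(0.85 × 23.9 × 365) = 131.47 mm.
M_n = C_f(d − h_f/2) + (T − C_f)(d − a_w/2) = 1205187 × (535 − 52.5) + 974813 × (535 − 65.735) = 581.50 + 457.45 = 1038.95 × 10⁶ N·mm.
M_n = 1038.95 kN·m.

M_n ≈ 1040 kN·m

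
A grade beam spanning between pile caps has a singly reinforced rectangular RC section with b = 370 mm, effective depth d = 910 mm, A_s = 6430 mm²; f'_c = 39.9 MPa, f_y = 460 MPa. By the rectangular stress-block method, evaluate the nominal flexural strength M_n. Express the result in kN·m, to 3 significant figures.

T = A_s f_y = 6430 × 460 = 2957800 N = 2957.8 kN.
From C = T: a = T/(0.85 f'_c b) = 2957800/(0.85 × 39.9 × 370) = 235.71 mm.
M_n = T(d − a/2) = 2957.8 kN × (910 − 117.855) mm = 2343.01 kN·m.

M_n ≈ 2340 kN·m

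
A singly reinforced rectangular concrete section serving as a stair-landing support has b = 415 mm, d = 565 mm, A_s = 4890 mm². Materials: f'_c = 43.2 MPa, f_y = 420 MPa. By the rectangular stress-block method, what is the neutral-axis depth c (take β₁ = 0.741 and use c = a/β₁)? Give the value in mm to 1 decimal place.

c ≈ 181.9 mm

T = A_s f_y = 4890 × 420 = 2053800 N = 2053.8 kN.
Setting C = 0.85 f'_c a b equal to T: a = 2053800/(0.85 × 43.2 × 415) = 134.774 mm.
With β₁ = 0.741, c = a/β₁ = 134.774/0.741 = 181.9 mm.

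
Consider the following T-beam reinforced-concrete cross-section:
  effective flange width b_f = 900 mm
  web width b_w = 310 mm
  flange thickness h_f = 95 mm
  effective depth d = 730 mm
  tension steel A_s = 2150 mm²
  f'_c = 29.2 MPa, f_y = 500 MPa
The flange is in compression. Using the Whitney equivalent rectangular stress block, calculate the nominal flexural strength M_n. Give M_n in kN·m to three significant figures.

Tension: T = A_s f_y = 2150 × 500 = 1075000 N.
Try a within the flange: a = T/(0.85 f'_c b_f) = 1075000/(0.85 × 29.2 × 900) = 48.12 mm.
Since a = 48.12 ≤ h_f = 95 mm, the stress block lies entirely in the flange; analyse as a rectangular beam of width b_f.
M_n = T(d − a/2) = 1075000 × (730 − 24.06) = 758.89 × 10⁶ N·mm.
M_n = 758.89 kN·m.

M_n ≈ 759 kN·m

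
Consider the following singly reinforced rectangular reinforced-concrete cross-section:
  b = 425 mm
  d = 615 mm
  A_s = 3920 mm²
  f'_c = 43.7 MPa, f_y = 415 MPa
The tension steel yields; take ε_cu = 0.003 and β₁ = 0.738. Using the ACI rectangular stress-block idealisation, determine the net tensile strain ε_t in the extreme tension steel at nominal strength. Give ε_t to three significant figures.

a = A_s f_y/(0.85 f'_c b) = 103.05 mm.
β₁ = 0.738, so c = a/β₁ = 103.05/0.738 = 139.63 mm.
From the linear strain diagram with ε_cu = 0.003: ε_t = 0.003 (d − c)/c = 0.003 × (615 − 139.63)/139.63 = 0.0102.
Since ε_t ≥ 0.005, the section is tension-controlled.

ε_t ≈ 0.0102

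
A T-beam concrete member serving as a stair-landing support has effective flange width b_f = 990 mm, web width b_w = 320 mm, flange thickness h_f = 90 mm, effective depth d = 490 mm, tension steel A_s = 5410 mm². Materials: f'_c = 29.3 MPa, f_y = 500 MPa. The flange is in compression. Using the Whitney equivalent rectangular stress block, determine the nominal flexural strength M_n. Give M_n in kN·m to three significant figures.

Tension: T = A_s f_y = 5410 × 500 = 2705000 N.
Try a within the flange: a = T/(0.85 f'_c b_f) = 2705000/(0.85 × 29.3 × 990) = 109.71 mm.
a = 109.71 > h_f = 90 mm: the block extends into the web. Split into flange-overhang and web parts.
C_f = 0.85 f'_c (b_f − b_w) h_f = 0.85 × 29.3 × (990 − 320) × 90 = 1501772 N.
Remaining web compression depth: a_w = (T − C_f)/(0.85 f'_c b_w) = (2705000 − 1501772)/(0.85 × 29.3 × 320) = 150.98 mm.
M_n = C_f(d − h_f/2) + (T − C_f)(d − a_w/2) = 1501772 × (490 − 45) + 1203228 × (490 − 75.49) = 668.29 + 498.75 = 1167.04 × 10⁶ N·mm.
M_n = 1167.04 kN·m.

M_n ≈ 1170 kN·m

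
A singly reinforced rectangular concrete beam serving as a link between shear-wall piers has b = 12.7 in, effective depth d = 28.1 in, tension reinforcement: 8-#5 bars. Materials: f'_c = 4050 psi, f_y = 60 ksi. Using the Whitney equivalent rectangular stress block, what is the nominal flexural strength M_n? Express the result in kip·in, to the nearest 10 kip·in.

A_s = 8 × 0.31 = 2.48 in².
T = A_s f_y = 2.48 × 60 = 148.8 kips.
a = T/(0.85 f'_c b) = 148.8/(0.85 × 4.05 × 12.7) = 3.403 in.
M_n = T(d − a/2) = 148.8 × (28.1 − 1.7015) = 3928.1 kip·in.

M_n ≈ 3930 kip·in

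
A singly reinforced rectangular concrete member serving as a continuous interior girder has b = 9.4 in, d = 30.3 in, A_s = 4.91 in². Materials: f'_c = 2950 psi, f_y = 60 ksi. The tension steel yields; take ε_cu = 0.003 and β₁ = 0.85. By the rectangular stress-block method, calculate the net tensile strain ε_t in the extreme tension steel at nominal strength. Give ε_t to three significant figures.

ε_t ≈ 0.00318

a = A_s f_y/(0.85 f'_c b) = 12.499 in.
β₁ = 0.85, so c = a/β₁ = 12.499/0.85 = 14.705 in.
From the linear strain diagram with ε_cu = 0.003: ε_t = 0.003 (d − c)/c = 0.003 × (30.3 − 14.705)/14.705 = 0.00318.
ε_t < 0.004 — the section is over-reinforced for flexure under ACI limits.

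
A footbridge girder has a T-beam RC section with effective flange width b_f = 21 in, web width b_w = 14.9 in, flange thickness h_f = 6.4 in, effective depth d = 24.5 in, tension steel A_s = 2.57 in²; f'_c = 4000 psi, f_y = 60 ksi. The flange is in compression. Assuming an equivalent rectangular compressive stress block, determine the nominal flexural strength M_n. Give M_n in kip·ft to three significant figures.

M_n ≈ 301 kip·ft

Tension: T = A_s f_y = 2.57 × 60 = 154.2 kips.
Try a within the flange: a = T/(0.85 f'_c b_f) = 154.2/(0.85 × 4 × 21) = 2.160 in.
Since a = 2.160 ≤ h_f = 6.4 in, the stress block lies entirely in the flange; analyse as a rectangular beam of width b_f.
M_n = T(d − a/2) = 154.2 × (24.5 − 1.08) = 3611.4 kip·in.
M_n = 3611.4/12 = 300.95 kip·ft.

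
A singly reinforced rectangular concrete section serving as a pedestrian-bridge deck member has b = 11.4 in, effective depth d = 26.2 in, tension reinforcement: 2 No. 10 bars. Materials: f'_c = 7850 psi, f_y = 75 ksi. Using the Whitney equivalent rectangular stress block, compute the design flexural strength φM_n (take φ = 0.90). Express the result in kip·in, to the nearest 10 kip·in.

A_s = 2 × 1.27 = 2.54 in².
T = A_s f_y = 2.54 × 75 = 190.5 kips.
a = T/(0.85 f'_c b) = 190.5/(0.85 × 7.85 × 11.4) = 2.504 in.
M_n = T(d − a/2) = 190.5 × (26.2 − 1.252) = 4752.6 kip·in.
φM_n = 0.90 × 4752.6 = 4277.3 kip·in.

φM_n ≈ 4280 kip·in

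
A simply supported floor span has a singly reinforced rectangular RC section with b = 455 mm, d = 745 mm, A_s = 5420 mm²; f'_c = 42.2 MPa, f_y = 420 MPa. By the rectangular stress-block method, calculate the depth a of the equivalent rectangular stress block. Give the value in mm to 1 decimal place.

T = A_s f_y = 5420 × 420 = 2276400 N = 2276.4 kN.
Setting C = 0.85 f'_c a b equal to T: a = 2276400/(0.85 × 42.2 × 455) = 139.5 mm.

a ≈ 139.5 mm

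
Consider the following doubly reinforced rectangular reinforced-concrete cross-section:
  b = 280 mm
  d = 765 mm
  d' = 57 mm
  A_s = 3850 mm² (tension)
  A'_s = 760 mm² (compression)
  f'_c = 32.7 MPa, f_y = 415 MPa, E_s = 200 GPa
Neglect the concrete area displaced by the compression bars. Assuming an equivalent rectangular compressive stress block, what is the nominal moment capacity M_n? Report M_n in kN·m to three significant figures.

M_n ≈ 1100 kN·m

Assume both tension and compression steel yield.
Net tension couple steel: A_s − A'_s = 3090 mm².
a = (A_s − A'_s) f_y / (0.85 f'_c b) = 1282350/(0.85 × 32.7 × 280) = 164.77 mm.
c = a/β₁ = 164.77/0.816 = 201.92 mm; ε'_s = 0.003(c − d')/c = 0.0022 ≥ f_y/E_s = 0.0021, so compression steel does yield.
M_n = (A_s − A'_s) f_y (d − a/2) + A'_s f_y (d − d') = [1282350 × (765 − 82.385) + 315400 × (765 − 57)] × 10⁻⁶ = 875.35 + 223.30 = 1098.65 kN·m.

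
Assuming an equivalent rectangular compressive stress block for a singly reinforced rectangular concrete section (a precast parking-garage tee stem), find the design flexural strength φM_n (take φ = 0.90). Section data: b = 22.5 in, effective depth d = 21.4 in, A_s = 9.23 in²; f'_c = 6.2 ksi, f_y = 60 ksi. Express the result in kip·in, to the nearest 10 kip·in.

T = A_s f_y = 9.23 × 60 = 553.8 kips.
a = T/(0.85 f'_c b) = 553.8/(0.85 × 6.2 × 22.5) = 4.670 in.
M_n = T(d − a/2) = 553.8 × (21.4 − 2.335) = 10558.2 kip·in.
φM_n = 0.90 × 10558.2 = 9502.4 kip·in.

φM_n ≈ 9500 kip·in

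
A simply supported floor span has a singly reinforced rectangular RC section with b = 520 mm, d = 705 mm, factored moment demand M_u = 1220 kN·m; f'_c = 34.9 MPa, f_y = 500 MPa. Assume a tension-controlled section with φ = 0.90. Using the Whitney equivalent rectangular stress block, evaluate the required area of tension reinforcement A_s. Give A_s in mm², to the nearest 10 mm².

M_n = M_u/φ = 1220/0.90 = 1355.56 kN·m.
With M_n = 0.85 f'_c a b (d − a/2), solve the quadratic for a:
a = d − √(d² − 2M_n/(0.85 f'_c b)) = 705 − √(705² − 2 × 1355.56×10⁶/(0.85 × 34.9 × 520)) = 138.19 mm.
A_s = 0.85 f'_c a b / f_y = 0.85 × 34.9 × 138.19 × 520 / 500 = 4263.4 mm².

A_s ≈ 4260 mm²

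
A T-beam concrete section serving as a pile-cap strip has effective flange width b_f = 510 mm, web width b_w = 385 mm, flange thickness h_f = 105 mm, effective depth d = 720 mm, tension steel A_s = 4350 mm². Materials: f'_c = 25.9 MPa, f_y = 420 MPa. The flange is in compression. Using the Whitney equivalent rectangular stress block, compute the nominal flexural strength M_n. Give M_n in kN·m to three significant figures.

M_n ≈ 1160 kN·m

Tension: T = A_s f_y = 4350 × 420 = 1827000 N.
Try a within the flange: a = T/(0.85 f'_c b_f) = 1827000/(0.85 × 25.9 × 510) = 162.72 mm.
a = 162.72 > h_f = 105 mm: the block extends into the web. Split into flange-overhang and web parts.
C_f = 0.85 f'_c (b_f − b_w) h_f = 0.85 × 25.9 × (510 − 385) × 105 = 288947 N.
Remaining web compression depth: a_w = (T − C_f)/(0.85 f'_c b_w) = (1827000 − 288947)/(0.85 × 25.9 × 385) = 181.46 mm.
M_n = C_f(d − h_f/2) + (T − C_f)(d − a_w/2) = 288947 × (720 − 52.5) + 1538053 × (720 − 90.73) = 192.87 + 967.85 = 1160.72 × 10⁶ N·mm.
M_n = 1160.72 kN·m.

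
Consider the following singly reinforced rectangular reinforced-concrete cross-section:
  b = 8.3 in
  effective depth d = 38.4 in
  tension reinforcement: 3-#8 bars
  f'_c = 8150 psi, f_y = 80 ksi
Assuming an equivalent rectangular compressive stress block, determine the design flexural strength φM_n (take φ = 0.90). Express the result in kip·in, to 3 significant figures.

A_s = 3 × 0.79 = 2.37 in².
T = A_s f_y = 2.37 × 80 = 189.6 kips.
a = T/(0.85 f'_c b) = 189.6/(0.85 × 8.15 × 8.3) = 3.297 in.
M_n = T(d − a/2) = 189.6 × (38.4 − 1.6485) = 6968.1 kip·in.
φM_n = 0.90 × 6968.1 = 6271.3 kip·in.

φM_n ≈ 6270 kip·in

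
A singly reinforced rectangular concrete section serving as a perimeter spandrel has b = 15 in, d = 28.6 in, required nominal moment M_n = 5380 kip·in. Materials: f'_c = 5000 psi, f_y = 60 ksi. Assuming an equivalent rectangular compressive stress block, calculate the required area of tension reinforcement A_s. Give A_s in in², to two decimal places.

From M_n = 0.85 f'_c a b (d − a/2):
a = d − √(d² − 2M_n/(0.85 f'_c b)) = 28.6 − √(28.6² − 2 × 5380/(0.85 × 5 × 15)) = 3.121 in.
A_s = 0.85 f'_c a b / f_y = 0.85 × 5 × 3.121 × 15 / 60 = 3.316 in².

A_s ≈ 3.32 in²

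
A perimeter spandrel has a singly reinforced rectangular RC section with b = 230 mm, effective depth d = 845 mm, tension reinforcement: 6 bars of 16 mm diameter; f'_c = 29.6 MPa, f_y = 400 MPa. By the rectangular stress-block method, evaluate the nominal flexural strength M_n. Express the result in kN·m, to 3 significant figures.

M_n ≈ 388 kN·m

A_s = 6 × 201 = 1206 mm².
T = A_s f_y = 1206 × 400 = 482400 N = 482.4 kN.
From C = T: a = T/(0.85 f'_c b) = 482400/(0.85 × 29.6 × 230) = 83.36 mm.
M_n = T(d − a/2) = 482.4 kN × (845 − 41.68) mm = 387.52 kN·m.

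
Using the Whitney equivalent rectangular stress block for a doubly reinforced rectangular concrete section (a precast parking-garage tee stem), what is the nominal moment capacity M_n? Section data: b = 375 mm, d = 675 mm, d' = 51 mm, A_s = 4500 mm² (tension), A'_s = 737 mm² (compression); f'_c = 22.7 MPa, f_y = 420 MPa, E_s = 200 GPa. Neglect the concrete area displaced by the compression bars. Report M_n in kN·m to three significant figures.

Assume both tension and compression steel yield.
Net tension couple steel: A_s − A'_s = 3763 mm².
a = (A_s − A'_s) f_y / (0.85 f'_c b) = 1580460/(0.85 × 22.7 × 375) = 218.43 mm.
c = a/β₁ = 218.43/0.85 = 256.98 mm; ε'_s = 0.003(c − d')/c = 0.0024 ≥ f_y/E_s = 0.0021, so compression steel does yield.
M_n = (A_s − A'_s) f_y (d − a/2) + A'_s f_y (d − d') = [1580460 × (675 − 109.215) + 309540 × (675 − 51)] × 10⁻⁶ = 894.20 + 193.15 = 1087.35 kN·m.

M_n ≈ 1090 kN·m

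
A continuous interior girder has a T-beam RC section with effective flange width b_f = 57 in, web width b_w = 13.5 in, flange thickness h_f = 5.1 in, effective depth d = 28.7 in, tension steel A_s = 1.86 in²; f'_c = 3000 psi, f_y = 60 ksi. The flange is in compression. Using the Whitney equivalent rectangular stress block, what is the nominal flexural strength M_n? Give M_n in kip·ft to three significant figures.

Tension: T = A_s f_y = 1.86 × 60 = 111.6 kips.
Try a within the flange: a = T/(0.85 f'_c b_f) = 111.6/(0.85 × 3 × 57) = 0.768 in.
Since a = 0.768 ≤ h_f = 5.1 in, the stress block lies entirely in the flange; analyse as a rectangular beam of width b_f.
M_n = T(d − a/2) = 111.6 × (28.7 − 0.384) = 3160.1 kip·in.
M_n = 3160.1/12 = 263.34 kip·ft.

M_n ≈ 263 kip·ft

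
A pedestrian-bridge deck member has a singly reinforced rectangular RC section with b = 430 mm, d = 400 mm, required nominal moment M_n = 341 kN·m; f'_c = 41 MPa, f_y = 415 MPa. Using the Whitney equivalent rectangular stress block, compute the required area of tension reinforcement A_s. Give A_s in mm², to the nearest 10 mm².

A_s ≈ 2230 mm²

With M_n = 0.85 f'_c a b (d − a/2), solve the quadratic for a:
a = d − √(d² − 2M_n/(0.85 f'_c b)) = 400 − √(400² − 2 × 341×10⁶/(0.85 × 41 × 430)) = 61.64 mm.
A_s = 0.85 f'_c a b / f_y = 0.85 × 41 × 61.64 × 430 / 415 = 2225.8 mm².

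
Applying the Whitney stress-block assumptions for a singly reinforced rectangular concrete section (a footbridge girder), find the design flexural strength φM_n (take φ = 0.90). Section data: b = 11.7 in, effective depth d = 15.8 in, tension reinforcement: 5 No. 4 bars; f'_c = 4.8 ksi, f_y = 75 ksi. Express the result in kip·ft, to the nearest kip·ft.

A_s = 5 × 0.2 = 1 in².
T = A_s f_y = 1 × 75 = 75 kips.
a = T/(0.85 f'_c b) = 75/(0.85 × 4.8 × 11.7) = 1.571 in.
M_n = T(d − a/2) = 75 × (15.8 − 0.7855) = 1126.1 kip·in = 1126.1/12 = 93.84 kip·ft.
φM_n = 0.90 × 93.84 = 84.46 kip·ft.

φM_n ≈ 84 kip·ft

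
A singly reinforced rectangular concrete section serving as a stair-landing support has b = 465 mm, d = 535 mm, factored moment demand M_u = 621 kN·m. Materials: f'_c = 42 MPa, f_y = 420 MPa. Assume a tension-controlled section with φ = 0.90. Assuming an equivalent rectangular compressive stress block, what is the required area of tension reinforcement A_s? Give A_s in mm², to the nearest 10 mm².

A_s ≈ 3330 mm²

M_n = M_u/φ = 621/0.90 = 690 kN·m.
With M_n = 0.85 f'_c a b (d − a/2), solve the quadratic for a:
a = d − √(d² − 2M_n/(0.85 f'_c b)) = 535 − √(535² − 2 × 690×10⁶/(0.85 × 42 × 465)) = 84.34 mm.
A_s = 0.85 f'_c a b / f_y = 0.85 × 42 × 84.34 × 465 / 420 = 3333.5 mm².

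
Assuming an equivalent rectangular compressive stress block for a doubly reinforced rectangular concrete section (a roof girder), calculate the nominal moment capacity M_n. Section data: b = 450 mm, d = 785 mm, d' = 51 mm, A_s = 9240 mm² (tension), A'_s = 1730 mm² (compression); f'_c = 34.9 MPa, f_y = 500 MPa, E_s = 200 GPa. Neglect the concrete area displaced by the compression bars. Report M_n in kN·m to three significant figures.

Assume both tension and compression steel yield.
Net tension couple steel: A_s − A'_s = 7510 mm².
a = (A_s − A'_s) f_y / (0.85 f'_c b) = 3755000/(0.85 × 34.9 × 450) = 281.29 mm.
c = a/β₁ = 281.29/0.801 = 351.17 mm; ε'_s = 0.003(c − d')/c = 0.0026 ≥ f_y/E_s = 0.0025, so compression steel does yield.
M_n = (A_s − A'_s) f_y (d − a/2) + A'_s f_y (d − d') = [3755000 × (785 − 140.645) + 865000 × (785 − 51)] × 10⁻⁶ = 2419.55 + 634.91 = 3054.46 kN·m.

M_n ≈ 3050 kN·m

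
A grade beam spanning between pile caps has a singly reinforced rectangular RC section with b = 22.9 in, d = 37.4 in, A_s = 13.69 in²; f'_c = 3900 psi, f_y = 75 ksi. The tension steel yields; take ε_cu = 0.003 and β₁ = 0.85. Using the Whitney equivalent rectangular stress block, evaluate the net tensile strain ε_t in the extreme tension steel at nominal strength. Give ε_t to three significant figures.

a = A_s f_y/(0.85 f'_c b) = 13.525 in.
β₁ = 0.85, so c = a/β₁ = 13.525/0.85 = 15.912 in.
From the linear strain diagram with ε_cu = 0.003: ε_t = 0.003 (d − c)/c = 0.003 × (37.4 − 15.912)/15.912 = 0.00405.
ε_t is between 0.004 and 0.005 — transition zone.

ε_t ≈ 0.00405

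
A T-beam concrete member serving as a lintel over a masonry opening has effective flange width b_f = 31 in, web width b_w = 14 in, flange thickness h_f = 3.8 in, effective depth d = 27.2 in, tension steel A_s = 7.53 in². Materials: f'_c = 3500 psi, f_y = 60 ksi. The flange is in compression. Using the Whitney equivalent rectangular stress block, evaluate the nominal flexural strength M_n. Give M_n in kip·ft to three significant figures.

M_n ≈ 926 kip·ft

Tension: T = A_s f_y = 7.53 × 60 = 451.8 kips.
Try a within the flange: a = T/(0.85 f'_c b_f) = 451.8/(0.85 × 3.5 × 31) = 4.899 in.
a = 4.899 > h_f = 3.8 in: the block extends into the web. Split into flange-overhang and web parts.
C_f = 0.85 f'_c (b_f − b_w) h_f = 0.85 × 3.5 × (31 − 14) × 3.8 = 192.2 kips.
Remaining web compression depth: a_w = (T − C_f)/(0.85 f'_c b_w) = (451.8 − 192.2)/(0.85 × 3.5 × 14) = 6.233 in.
M_n = C_f(d − h_f/2) + (T − C_f)(d − a_w/2) = 192.2 × (27.2 − 1.9) + 259.6 × (27.2 − 3.1165) = 4862.7 + 6252.1 = 11114.8 kip·in.
M_n = 11114.8/12 = 926.23 kip·ft.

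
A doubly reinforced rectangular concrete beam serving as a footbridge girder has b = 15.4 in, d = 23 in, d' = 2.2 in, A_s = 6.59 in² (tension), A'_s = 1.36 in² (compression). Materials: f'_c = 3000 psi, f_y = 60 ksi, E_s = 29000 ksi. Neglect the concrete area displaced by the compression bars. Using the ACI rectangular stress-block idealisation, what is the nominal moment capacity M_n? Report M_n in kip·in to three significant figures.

M_n ≈ 7660 kip·in

Assume both steels yield.
a = (A_s − A'_s) f_y/(0.85 f'_c b) = (6.59 − 1.36) × 60/(0.85 × 3 × 15.4) = 7.991 in.
c = a/β₁ = 7.991/0.85 = 9.401 in; ε'_s = 0.003(c − d')/c = 0.0023 ≥ ε_y = 0.0021, so the compression steel yields.
M_n = (A_s − A'_s) f_y (d − a/2) + A'_s f_y (d − d') = 313.8 × (23 − 3.9955) + 81.6 × (23 − 2.2) = 5963.6 + 1697.3 = 7660.9 kip·in.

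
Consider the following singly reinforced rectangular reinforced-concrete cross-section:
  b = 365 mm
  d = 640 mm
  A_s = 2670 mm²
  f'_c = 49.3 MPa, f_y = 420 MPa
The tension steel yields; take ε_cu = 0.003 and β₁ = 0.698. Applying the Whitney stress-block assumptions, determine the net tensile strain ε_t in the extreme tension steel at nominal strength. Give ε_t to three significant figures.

a = A_s f_y/(0.85 f'_c b) = 73.32 mm.
β₁ = 0.698, so c = a/β₁ = 73.32/0.698 = 105.04 mm.
From the linear strain diagram with ε_cu = 0.003: ε_t = 0.003 (d − c)/c = 0.003 × (640 − 105.04)/105.04 = 0.0153.
Since ε_t ≥ 0.005, the section is tension-controlled.

ε_t ≈ 0.0153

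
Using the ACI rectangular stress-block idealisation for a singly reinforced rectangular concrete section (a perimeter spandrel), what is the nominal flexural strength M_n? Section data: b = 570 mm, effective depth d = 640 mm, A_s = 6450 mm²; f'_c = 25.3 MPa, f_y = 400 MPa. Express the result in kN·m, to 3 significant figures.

T = A_s f_y = 6450 × 400 = 2580000 N = 2580 kN.
From C = T: a = T/(0.85 f'_c b) = 2580000/(0.85 × 25.3 × 570) = 210.48 mm.
M_n = T(d − a/2) = 2580 kN × (640 − 105.24) mm = 1379.68 kN·m.

M_n ≈ 1380 kN·m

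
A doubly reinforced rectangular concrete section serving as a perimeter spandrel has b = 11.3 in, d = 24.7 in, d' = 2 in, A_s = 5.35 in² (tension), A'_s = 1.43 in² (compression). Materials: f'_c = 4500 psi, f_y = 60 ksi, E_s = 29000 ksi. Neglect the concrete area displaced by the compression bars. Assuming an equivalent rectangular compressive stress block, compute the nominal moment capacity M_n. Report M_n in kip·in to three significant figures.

Assume both steels yield.
a = (A_s − A'_s) f_y/(0.85 f'_c b) = (5.35 − 1.43) × 60/(0.85 × 4.5 × 11.3) = 5.442 in.
c = a/β₁ = 5.442/0.825 = 6.596 in; ε'_s = 0.003(c − d')/c = 0.0021 ≥ ε_y = 0.0021, so the compression steel yields.
M_n = (A_s − A'_s) f_y (d − a/2) + A'_s f_y (d − d') = 235.2 × (24.7 − 2.721) + 85.8 × (24.7 − 2) = 5169.5 + 1947.7 = 7117.2 kip·in.

M_n ≈ 7120 kip·in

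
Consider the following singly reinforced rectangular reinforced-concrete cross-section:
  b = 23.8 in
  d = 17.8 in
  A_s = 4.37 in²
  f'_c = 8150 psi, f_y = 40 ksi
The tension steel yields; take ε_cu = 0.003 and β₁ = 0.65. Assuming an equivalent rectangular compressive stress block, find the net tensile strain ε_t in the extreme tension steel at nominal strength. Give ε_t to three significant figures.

ε_t ≈ 0.0297

a = A_s f_y/(0.85 f'_c b) = 1.060 in.
β₁ = 0.65, so c = a/β₁ = 1.060/0.65 = 1.631 in.
From the linear strain diagram with ε_cu = 0.003: ε_t = 0.003 (d − c)/c = 0.003 × (17.8 − 1.631)/1.631 = 0.0297.
Since ε_t ≥ 0.005, the section is tension-controlled.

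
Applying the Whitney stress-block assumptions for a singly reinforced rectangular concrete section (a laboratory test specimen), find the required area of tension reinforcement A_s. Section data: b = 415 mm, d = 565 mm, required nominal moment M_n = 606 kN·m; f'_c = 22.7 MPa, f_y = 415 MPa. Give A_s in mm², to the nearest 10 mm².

With M_n = 0.85 f'_c a b (d − a/2), solve the quadratic for a:
a = d − √(d² − 2M_n/(0.85 f'_c b)) = 565 − √(565² − 2 × 606×10⁶/(0.85 × 22.7 × 415)) = 155.29 mm.
A_s = 0.85 f'_c a b / f_y = 0.85 × 22.7 × 155.29 × 415 / 415 = 2996.3 mm².

A_s ≈ 3000 mm²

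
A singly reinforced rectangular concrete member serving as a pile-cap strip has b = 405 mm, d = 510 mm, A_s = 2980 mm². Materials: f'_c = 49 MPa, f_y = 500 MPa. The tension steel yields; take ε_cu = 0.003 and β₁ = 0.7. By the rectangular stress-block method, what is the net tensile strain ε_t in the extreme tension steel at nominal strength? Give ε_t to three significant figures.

ε_t ≈ 0.00912

a = A_s f_y/(0.85 f'_c b) = 88.33 mm.
β₁ = 0.7, so c = a/β₁ = 88.33/0.7 = 126.19 mm.
From the linear strain diagram with ε_cu = 0.003: ε_t = 0.003 (d − c)/c = 0.003 × (510 − 126.19)/126.19 = 0.00912.
Since ε_t ≥ 0.005, the section is tension-controlled.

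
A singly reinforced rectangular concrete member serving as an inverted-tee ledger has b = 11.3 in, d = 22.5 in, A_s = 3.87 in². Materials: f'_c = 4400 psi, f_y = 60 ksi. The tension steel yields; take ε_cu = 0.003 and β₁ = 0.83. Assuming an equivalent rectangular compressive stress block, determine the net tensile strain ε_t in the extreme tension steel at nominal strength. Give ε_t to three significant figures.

ε_t ≈ 0.00720

a = A_s f_y/(0.85 f'_c b) = 5.494 in.
β₁ = 0.83, so c = a/β₁ = 5.494/0.83 = 6.619 in.
From the linear strain diagram with ε_cu = 0.003: ε_t = 0.003 (d − c)/c = 0.003 × (22.5 − 6.619)/6.619 = 0.00720.
Since ε_t ≥ 0.005, the section is tension-controlled.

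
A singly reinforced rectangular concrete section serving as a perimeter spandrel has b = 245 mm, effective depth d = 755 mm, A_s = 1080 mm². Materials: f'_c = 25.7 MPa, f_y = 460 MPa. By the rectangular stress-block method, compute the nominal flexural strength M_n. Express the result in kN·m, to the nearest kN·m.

M_n ≈ 352 kN·m

T = A_s f_y = 1080 × 460 = 496800 N = 496.8 kN.
From C = T: a = T/(0.85 f'_c b) = 496800/(0.85 × 25.7 × 245) = 92.82 mm.
M_n = T(d − a/2) = 496.8 kN × (755 − 46.41) mm = 352.03 kN·m.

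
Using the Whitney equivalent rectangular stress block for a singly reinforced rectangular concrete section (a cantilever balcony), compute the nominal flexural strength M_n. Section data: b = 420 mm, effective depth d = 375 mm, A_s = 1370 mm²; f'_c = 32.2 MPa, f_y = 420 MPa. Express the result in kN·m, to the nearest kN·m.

M_n ≈ 201 kN·m

T = A_s f_y = 1370 × 420 = 575400 N = 575.4 kN.
From C = T: a = T/(0.85 f'_c b) = 575400/(0.85 × 32.2 × 420) = 50.05 mm.
M_n = T(d − a/2) = 575.4 kN × (375 − 25.025) mm = 201.38 kN·m.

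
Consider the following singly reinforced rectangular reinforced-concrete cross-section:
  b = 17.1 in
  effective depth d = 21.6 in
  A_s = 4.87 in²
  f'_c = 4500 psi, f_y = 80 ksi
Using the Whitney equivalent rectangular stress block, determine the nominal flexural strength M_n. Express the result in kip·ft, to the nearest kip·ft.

M_n ≈ 605 kip·ft

T = A_s f_y = 4.87 × 80 = 389.6 kips.
a = T/(0.85 f'_c b) = 389.6/(0.85 × 4.5 × 17.1) = 5.957 in.
M_n = T(d − a/2) = 389.6 × (21.6 − 2.9785) = 7254.9 kip·in = 7254.9/12 = 604.58 kip·ft.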